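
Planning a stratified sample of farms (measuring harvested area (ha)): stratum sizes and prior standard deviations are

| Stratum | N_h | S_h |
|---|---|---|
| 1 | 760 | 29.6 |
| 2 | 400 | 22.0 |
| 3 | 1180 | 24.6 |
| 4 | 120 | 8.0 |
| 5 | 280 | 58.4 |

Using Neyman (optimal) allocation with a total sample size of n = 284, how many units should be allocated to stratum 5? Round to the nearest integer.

60

Neyman allocation: n_h = n · N_h S_h / Σ N_i S_i, with n = 284.
  stratum 1: N_h·S_h = 760·29.6 = 22496.00
  stratum 2: N_h·S_h = 400·22.0 = 8800.00
  stratum 3: N_h·S_h = 1180·24.6 = 29028.00
  stratum 4: N_h·S_h = 120·8.0 = 960.00
  stratum 5: N_h·S_h = 280·58.4 = 16352.00
Σ N_h S_h = 77636.00
n for stratum 5 = 284·16352.00/77636.00 = 59.817 → 60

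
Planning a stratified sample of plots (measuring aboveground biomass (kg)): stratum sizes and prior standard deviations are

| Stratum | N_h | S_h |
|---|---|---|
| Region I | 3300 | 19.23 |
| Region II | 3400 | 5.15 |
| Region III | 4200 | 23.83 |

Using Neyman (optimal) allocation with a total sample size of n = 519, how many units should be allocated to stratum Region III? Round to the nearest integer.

Neyman allocation: n_h = n · N_h S_h / Σ N_i S_i, with n = 519.
  stratum Region I: N_h·S_h = 3300·19.23 = 63459.00
  stratum Region II: N_h·S_h = 3400·5.15 = 17510.00
  stratum Region III: N_h·S_h = 4200·23.83 = 100086.00
Σ N_h S_h = 181055.00
n for stratum Region III = 519·100086.00/181055.00 = 286.900 → 287

287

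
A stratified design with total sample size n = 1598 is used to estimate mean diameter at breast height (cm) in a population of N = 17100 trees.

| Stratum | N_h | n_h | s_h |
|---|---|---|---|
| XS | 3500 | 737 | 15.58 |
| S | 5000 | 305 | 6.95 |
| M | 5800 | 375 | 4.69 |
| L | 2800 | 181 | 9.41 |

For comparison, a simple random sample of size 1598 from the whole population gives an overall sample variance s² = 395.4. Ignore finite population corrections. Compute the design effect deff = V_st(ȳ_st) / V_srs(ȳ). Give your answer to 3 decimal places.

deff ≈ 0.191

V̂(ȳ_st) = Σ W_h² s_h²/n_h, with W_h = N_h/N and N = 17100:
  stratum XS: (3500/17100)²·15.58²/737 = 0.0137978
  stratum S: (5000/17100)²·6.95²/305 = 0.01354
  stratum M: (5800/17100)²·4.69²/375 = 0.00674805
  stratum L: (2800/17100)²·9.41²/181 = 0.0131167
V_st = 0.0472026
V_srs = s²/n = 395.4/1598 = 0.247434
deff = V_st / V_srs = 0.0472026/0.247434 = 0.1908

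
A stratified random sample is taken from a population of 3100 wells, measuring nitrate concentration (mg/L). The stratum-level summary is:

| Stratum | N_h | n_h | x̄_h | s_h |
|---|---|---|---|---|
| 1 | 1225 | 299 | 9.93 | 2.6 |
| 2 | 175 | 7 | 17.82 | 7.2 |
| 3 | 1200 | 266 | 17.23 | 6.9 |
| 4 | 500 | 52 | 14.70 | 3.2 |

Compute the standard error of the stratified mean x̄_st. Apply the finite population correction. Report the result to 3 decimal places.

SE(x̄_st) ≈ 0.225

V̂(x̄_st) = Σ W_h² (1 − n_h/N_h) s_h²/n_h, with W_h = N_h/N and N = 3100:
  stratum 1: (1225/3100)²·(1 − 299/1225)·2.6²/299 = 0.0026687
  stratum 2: (175/3100)²·(1 − 7/175)·7.2²/7 = 0.0226564
  stratum 3: (1200/3100)²·(1 − 266/1200)·6.9²/266 = 0.0208747
  stratum 4: (500/3100)²·(1 − 52/500)·3.2²/52 = 0.00459009
V̂(x̄_st) = 0.0507899
SE(x̄_st) = √0.0507899 = 0.225366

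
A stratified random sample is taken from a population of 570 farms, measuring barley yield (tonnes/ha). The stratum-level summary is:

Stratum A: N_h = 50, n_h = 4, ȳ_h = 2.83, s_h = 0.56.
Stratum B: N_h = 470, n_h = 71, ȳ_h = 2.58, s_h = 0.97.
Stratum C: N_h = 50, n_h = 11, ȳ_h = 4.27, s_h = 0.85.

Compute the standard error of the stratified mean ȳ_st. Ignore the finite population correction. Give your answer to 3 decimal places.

V̂(ȳ_st) = Σ W_h² s_h²/n_h, with W_h = N_h/N and N = 570:
  stratum A: (50/570)²·0.56²/4 = 0.000603263
  stratum B: (470/570)²·0.97²/71 = 0.00901013
  stratum C: (50/570)²·0.85²/11 = 0.0005054
V̂(ȳ_st) = 0.0101188
SE(ȳ_st) = √0.0101188 = 0.100592

SE(ȳ_st) ≈ 0.101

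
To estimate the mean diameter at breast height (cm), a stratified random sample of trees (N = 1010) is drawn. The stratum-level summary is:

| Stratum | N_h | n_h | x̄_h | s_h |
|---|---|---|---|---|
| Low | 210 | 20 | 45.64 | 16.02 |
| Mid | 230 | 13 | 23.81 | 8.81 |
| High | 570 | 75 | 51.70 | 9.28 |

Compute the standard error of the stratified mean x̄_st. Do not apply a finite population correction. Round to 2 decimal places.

SE(x̄_st) ≈ 1.11

V̂(x̄_st) = Σ W_h² s_h²/n_h, with W_h = N_h/N and N = 1010:
  stratum Low: (210/1010)²·16.02²/20 = 0.554742
  stratum Mid: (230/1010)²·8.81²/13 = 0.309615
  stratum High: (570/1010)²·9.28²/75 = 0.365714
V̂(x̄_st) = 1.23007
SE(x̄_st) = √1.23007 = 1.10909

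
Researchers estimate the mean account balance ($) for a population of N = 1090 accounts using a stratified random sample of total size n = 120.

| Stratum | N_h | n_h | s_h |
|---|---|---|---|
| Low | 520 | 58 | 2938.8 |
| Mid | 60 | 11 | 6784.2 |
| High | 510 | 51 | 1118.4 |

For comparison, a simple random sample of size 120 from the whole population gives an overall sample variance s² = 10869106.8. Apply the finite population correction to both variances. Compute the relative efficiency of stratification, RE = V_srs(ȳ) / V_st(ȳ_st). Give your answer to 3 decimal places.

RE ≈ 1.780

V̂(ȳ_st) = Σ W_h² (1 − n_h/N_h) s_h²/n_h, with W_h = N_h/N and N = 1090:
  stratum Low: (520/1090)²·(1 − 58/520)·2938.8²/58 = 30109.6
  stratum Mid: (60/1090)²·(1 − 11/60)·6784.2²/11 = 10353.8
  stratum High: (510/1090)²·(1 − 51/510)·1118.4²/51 = 4832.3
V_st = 45295.6
V_srs = (1 − 120/1090)·10869106.8/120 = 80604.2
Relative efficiency = V_srs / V_st = 80604.2/45295.6 = 1.7795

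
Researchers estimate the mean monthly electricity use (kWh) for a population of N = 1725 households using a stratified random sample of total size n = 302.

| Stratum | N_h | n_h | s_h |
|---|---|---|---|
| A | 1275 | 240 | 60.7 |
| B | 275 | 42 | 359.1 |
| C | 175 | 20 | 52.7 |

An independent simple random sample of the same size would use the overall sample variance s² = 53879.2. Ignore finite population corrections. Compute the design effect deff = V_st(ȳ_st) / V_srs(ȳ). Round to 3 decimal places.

deff ≈ 0.492

V̂(ȳ_st) = Σ W_h² s_h²/n_h, with W_h = N_h/N and N = 1725:
  stratum A: (1275/1725)²·60.7²/240 = 8.38703
  stratum B: (275/1725)²·359.1²/42 = 78.0313
  stratum C: (175/1725)²·52.7²/20 = 1.42919
V_st = 87.8475
V_srs = s²/n = 53879.2/302 = 178.408
deff = V_st / V_srs = 87.8475/178.408 = 0.4924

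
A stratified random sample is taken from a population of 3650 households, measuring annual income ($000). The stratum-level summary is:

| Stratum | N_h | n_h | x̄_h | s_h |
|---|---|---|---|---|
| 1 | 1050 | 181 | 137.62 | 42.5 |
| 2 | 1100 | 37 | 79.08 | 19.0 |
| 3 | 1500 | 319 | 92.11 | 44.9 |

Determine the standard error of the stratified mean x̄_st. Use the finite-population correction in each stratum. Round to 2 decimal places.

SE(x̄_st) ≈ 1.54

V̂(x̄_st) = Σ W_h² (1 − n_h/N_h) s_h²/n_h, with W_h = N_h/N and N = 3650:
  stratum 1: (1050/3650)²·(1 − 181/1050)·42.5²/181 = 0.683475
  stratum 2: (1100/3650)²·(1 − 37/1100)·19.0²/37 = 0.856339
  stratum 3: (1500/3650)²·(1 − 319/1500)·44.9²/319 = 0.840345
V̂(x̄_st) = 2.38016
SE(x̄_st) = √2.38016 = 1.54278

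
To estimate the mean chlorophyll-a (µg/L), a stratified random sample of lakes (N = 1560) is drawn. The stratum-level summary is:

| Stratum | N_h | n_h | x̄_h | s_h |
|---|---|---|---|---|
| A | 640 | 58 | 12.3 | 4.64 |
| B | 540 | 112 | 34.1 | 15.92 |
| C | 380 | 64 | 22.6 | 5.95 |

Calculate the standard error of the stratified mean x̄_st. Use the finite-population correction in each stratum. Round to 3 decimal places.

SE(x̄_st) ≈ 0.547

V̂(x̄_st) = Σ W_h² (1 − n_h/N_h) s_h²/n_h, with W_h = N_h/N and N = 1560:
  stratum A: (640/1560)²·(1 − 58/640)·4.64²/58 = 0.0568148
  stratum B: (540/1560)²·(1 − 112/540)·15.92²/112 = 0.21491
  stratum C: (380/1560)²·(1 − 64/380)·5.95²/64 = 0.0272945
V̂(x̄_st) = 0.299019
SE(x̄_st) = √0.299019 = 0.546827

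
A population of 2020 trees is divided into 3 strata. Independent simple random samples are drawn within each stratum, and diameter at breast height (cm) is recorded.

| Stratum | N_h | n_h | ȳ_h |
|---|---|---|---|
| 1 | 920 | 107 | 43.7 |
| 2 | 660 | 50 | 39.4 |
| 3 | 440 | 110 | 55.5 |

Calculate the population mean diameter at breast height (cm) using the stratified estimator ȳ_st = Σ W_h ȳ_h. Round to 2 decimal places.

N = Σ N_h = 2020. Stratum weights W_h = N_h/N.
ȳ_st = (920·43.7 + 660·39.4 + 440·55.5) / 2020 = 44.8653

ȳ_st ≈ 44.87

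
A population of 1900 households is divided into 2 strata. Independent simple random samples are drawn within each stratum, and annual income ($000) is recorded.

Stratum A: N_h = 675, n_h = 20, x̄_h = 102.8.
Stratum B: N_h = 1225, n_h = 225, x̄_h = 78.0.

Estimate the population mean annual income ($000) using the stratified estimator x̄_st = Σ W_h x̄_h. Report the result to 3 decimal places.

N = Σ N_h = 1900. Stratum weights W_h = N_h/N.
x̄_st = (675·102.8 + 1225·78.0) / 1900 = 86.81053

x̄_st ≈ 86.811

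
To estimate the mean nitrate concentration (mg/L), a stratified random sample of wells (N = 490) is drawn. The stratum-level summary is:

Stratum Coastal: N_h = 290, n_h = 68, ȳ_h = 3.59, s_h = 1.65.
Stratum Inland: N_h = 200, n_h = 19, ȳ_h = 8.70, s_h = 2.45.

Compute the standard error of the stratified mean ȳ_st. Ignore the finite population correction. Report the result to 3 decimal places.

V̂(ȳ_st) = Σ W_h² s_h²/n_h, with W_h = N_h/N and N = 490:
  stratum Coastal: (290/490)²·1.65²/68 = 0.0140237
  stratum Inland: (200/490)²·2.45²/19 = 0.0526316
V̂(ȳ_st) = 0.0666553
SE(ȳ_st) = √0.0666553 = 0.258177

SE(ȳ_st) ≈ 0.258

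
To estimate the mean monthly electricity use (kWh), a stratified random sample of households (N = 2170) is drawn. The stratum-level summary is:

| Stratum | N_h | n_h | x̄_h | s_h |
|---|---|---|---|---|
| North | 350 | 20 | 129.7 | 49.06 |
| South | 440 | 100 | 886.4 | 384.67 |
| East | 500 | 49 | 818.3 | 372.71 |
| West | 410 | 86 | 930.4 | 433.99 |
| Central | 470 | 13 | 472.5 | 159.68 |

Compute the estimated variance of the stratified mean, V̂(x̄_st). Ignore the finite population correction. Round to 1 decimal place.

V̂(x̄_st) ≈ 384.7

V̂(x̄_st) = Σ W_h² s_h²/n_h, with W_h = N_h/N and N = 2170:
  stratum North: (350/2170)²·49.06²/20 = 3.1307
  stratum South: (440/2170)²·384.67²/100 = 60.8363
  stratum East: (500/2170)²·372.71²/49 = 150.51
  stratum West: (410/2170)²·433.99²/86 = 78.1824
  stratum Central: (470/2170)²·159.68²/13 = 92.0098
V̂(x̄_st) = 384.67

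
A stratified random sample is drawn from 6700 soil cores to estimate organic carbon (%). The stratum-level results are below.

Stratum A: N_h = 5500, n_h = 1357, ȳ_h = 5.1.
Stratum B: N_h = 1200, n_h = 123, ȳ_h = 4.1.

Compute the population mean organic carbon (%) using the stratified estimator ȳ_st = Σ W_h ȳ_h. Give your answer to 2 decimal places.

N = Σ N_h = 6700. Stratum weights W_h = N_h/N.
ȳ_st = (5500·5.1 + 1200·4.1) / 6700 = 4.9209

ȳ_st ≈ 4.92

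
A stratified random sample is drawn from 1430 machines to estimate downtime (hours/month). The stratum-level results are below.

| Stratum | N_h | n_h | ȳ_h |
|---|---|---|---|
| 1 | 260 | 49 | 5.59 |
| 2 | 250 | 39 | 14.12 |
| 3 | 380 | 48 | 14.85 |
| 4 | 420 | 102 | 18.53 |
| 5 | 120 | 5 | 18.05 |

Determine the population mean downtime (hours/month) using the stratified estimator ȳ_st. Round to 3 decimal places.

N = Σ N_h = 1430. Stratum weights W_h = N_h/N.
ȳ_st = (260·5.59 + 250·14.12 + 380·14.85 + 420·18.53 + 120·18.05) / 1430 = 14.38811

ȳ_st ≈ 14.388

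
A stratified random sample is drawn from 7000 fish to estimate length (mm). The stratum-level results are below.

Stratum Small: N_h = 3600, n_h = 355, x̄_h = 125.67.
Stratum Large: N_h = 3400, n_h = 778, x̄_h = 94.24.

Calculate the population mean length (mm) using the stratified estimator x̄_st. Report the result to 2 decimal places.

N = Σ N_h = 7000. Stratum weights W_h = N_h/N.
x̄_st = (3600·125.67 + 3400·94.24) / 7000 = 110.4040

x̄_st ≈ 110.40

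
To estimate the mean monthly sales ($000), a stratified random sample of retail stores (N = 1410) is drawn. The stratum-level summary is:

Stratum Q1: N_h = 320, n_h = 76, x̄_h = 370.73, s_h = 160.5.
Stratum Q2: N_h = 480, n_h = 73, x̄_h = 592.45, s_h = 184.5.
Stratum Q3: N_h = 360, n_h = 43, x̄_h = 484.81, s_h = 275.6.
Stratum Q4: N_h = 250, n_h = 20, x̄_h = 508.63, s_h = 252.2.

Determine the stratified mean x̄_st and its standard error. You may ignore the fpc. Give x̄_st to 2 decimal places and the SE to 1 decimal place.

x̄_st ≈ 499.79, SE ≈ 16.9

x̄_st = Σ W_h x̄_h = (320·370.73 + 480·592.45 + 360·484.81 + 250·508.63)/1410 = 499.78631
V̂(x̄_st) = Σ W_h² s_h²/n_h, with W_h = N_h/N and N = 1410:
  stratum Q1: (320/1410)²·160.5²/76 = 17.4581
  stratum Q2: (480/1410)²·184.5²/73 = 54.0398
  stratum Q3: (360/1410)²·275.6²/43 = 115.148
  stratum Q4: (250/1410)²·252.2²/20 = 99.9774
V̂(x̄_st) = 286.624
SE(x̄_st) = √286.624 = 16.93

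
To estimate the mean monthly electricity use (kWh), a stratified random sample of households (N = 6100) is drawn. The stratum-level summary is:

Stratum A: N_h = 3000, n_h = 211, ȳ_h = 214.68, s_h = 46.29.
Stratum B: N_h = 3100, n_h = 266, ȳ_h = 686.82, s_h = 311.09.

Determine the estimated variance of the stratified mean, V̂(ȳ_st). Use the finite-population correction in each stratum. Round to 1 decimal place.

V̂(ȳ_st) ≈ 88.2

V̂(ȳ_st) = Σ W_h² (1 − n_h/N_h) s_h²/n_h, with W_h = N_h/N and N = 6100:
  stratum A: (3000/6100)²·(1 − 211/3000)·46.29²/211 = 2.28351
  stratum B: (3100/6100)²·(1 − 266/3100)·311.09²/266 = 85.8998
V̂(ȳ_st) = 88.1833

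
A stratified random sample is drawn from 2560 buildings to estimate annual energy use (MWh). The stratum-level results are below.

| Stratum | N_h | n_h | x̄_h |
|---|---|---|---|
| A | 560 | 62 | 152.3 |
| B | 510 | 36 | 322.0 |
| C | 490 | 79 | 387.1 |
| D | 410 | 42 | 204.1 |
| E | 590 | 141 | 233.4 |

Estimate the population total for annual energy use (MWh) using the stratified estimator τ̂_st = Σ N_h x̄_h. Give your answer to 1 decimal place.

τ̂_st ≈ 660574.0

τ̂_st = Σ N_h x̄_h = 560·152.3 + 510·322.0 + 490·387.1 + 410·204.1 + 590·233.4 = 660574.0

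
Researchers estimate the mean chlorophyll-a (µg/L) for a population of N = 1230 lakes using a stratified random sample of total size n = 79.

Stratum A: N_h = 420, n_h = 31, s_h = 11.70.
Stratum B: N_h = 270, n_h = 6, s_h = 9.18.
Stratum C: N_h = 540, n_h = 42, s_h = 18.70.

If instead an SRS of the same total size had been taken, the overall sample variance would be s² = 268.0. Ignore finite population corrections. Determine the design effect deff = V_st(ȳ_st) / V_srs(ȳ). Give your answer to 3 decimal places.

V̂(ȳ_st) = Σ W_h² s_h²/n_h, with W_h = N_h/N and N = 1230:
  stratum A: (420/1230)²·11.70²/31 = 0.514871
  stratum B: (270/1230)²·9.18²/6 = 0.676786
  stratum C: (540/1230)²·18.70²/42 = 1.60476
V_st = 2.79642
V_srs = s²/n = 268.0/79 = 3.39241
deff = V_st / V_srs = 2.79642/3.39241 = 0.8243

deff ≈ 0.824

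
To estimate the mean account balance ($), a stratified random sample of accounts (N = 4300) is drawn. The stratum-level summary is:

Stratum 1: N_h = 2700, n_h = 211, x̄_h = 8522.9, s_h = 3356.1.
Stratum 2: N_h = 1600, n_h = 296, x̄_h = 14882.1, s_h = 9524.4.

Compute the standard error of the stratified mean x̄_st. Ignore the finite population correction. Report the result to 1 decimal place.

SE(x̄_st) ≈ 251.9

V̂(x̄_st) = Σ W_h² s_h²/n_h, with W_h = N_h/N and N = 4300:
  stratum 1: (2700/4300)²·3356.1²/211 = 21046.4
  stratum 2: (1600/4300)²·9524.4²/296 = 42431.3
V̂(x̄_st) = 63477.7
SE(x̄_st) = √63477.7 = 251.948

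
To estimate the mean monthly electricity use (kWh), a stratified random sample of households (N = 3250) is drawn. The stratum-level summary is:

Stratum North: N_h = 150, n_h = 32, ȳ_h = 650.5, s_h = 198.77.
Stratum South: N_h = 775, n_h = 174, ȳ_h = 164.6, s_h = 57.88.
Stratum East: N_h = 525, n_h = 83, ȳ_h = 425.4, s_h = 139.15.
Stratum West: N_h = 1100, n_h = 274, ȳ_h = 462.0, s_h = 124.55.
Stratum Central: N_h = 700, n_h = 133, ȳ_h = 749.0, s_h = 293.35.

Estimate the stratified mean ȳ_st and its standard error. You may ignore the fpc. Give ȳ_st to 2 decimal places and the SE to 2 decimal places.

ȳ_st = Σ W_h ȳ_h = (150·650.5 + 775·164.6 + 525·425.4 + 1100·462.0 + 700·749.0)/3250 = 455.68462
V̂(ȳ_st) = Σ W_h² s_h²/n_h, with W_h = N_h/N and N = 3250:
  stratum North: (150/3250)²·198.77²/32 = 2.63007
  stratum South: (775/3250)²·57.88²/174 = 1.09482
  stratum East: (525/3250)²·139.15²/83 = 6.08752
  stratum West: (1100/3250)²·124.55²/274 = 6.48568
  stratum Central: (700/3250)²·293.35²/133 = 30.0158
V̂(ȳ_st) = 46.3139
SE(ȳ_st) = √46.3139 = 6.80543

ȳ_st ≈ 455.68, SE ≈ 6.81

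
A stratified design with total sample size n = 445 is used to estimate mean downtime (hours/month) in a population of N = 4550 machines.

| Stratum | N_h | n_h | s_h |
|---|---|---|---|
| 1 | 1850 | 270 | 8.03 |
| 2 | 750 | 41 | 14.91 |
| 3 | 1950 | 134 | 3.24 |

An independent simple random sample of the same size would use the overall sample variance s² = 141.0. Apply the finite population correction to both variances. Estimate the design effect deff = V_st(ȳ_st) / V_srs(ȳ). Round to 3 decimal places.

deff ≈ 0.652

V̂(ȳ_st) = Σ W_h² (1 − n_h/N_h) s_h²/n_h, with W_h = N_h/N and N = 4550:
  stratum 1: (1850/4550)²·(1 − 270/1850)·8.03²/270 = 0.0337189
  stratum 2: (750/4550)²·(1 − 41/750)·14.91²/41 = 0.13927
  stratum 3: (1950/4550)²·(1 − 134/1950)·3.24²/134 = 0.0134002
V_st = 0.186389
V_srs = (1 − 445/4550)·141.0/445 = 0.285865
deff = V_st / V_srs = 0.186389/0.285865 = 0.6520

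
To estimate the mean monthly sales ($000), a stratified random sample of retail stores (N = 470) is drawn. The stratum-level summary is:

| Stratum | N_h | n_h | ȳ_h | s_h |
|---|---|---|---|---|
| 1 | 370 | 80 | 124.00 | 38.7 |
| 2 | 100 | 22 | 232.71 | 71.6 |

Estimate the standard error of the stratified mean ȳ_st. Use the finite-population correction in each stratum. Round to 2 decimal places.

SE(ȳ_st) ≈ 4.16

V̂(ȳ_st) = Σ W_h² (1 − n_h/N_h) s_h²/n_h, with W_h = N_h/N and N = 470:
  stratum 1: (370/470)²·(1 − 80/370)·38.7²/80 = 9.0936
  stratum 2: (100/470)²·(1 − 22/100)·71.6²/22 = 8.22815
V̂(ȳ_st) = 17.3218
SE(ȳ_st) = √17.3218 = 4.16194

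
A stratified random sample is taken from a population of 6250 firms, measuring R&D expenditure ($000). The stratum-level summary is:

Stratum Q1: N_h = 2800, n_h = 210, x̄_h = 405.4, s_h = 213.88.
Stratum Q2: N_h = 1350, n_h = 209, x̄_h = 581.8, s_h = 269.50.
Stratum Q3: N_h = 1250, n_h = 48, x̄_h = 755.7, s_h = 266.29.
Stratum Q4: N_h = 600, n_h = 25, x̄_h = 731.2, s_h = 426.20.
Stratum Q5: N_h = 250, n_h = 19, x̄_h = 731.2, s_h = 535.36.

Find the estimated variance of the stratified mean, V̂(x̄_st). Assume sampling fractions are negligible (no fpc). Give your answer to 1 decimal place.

V̂(x̄_st) ≈ 210.1

V̂(x̄_st) = Σ W_h² s_h²/n_h, with W_h = N_h/N and N = 6250:
  stratum Q1: (2800/6250)²·213.88²/210 = 43.7197
  stratum Q2: (1350/6250)²·269.50²/209 = 16.2136
  stratum Q3: (1250/6250)²·266.29²/48 = 59.092
  stratum Q4: (600/6250)²·426.20²/25 = 66.9621
  stratum Q5: (250/6250)²·535.36²/19 = 24.1356
V̂(x̄_st) = 210.123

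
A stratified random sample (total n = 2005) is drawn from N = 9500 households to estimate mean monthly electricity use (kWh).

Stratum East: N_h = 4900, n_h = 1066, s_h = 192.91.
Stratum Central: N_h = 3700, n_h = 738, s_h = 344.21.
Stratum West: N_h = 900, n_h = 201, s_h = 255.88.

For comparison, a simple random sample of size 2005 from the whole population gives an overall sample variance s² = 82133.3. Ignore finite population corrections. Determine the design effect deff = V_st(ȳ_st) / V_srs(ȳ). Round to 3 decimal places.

V̂(ȳ_st) = Σ W_h² s_h²/n_h, with W_h = N_h/N and N = 9500:
  stratum East: (4900/9500)²·192.91²/1066 = 9.28747
  stratum Central: (3700/9500)²·344.21²/738 = 24.3527
  stratum West: (900/9500)²·255.88²/201 = 2.92358
V_st = 36.5637
V_srs = s²/n = 82133.3/2005 = 40.9642
deff = V_st / V_srs = 36.5637/40.9642 = 0.8926

deff ≈ 0.893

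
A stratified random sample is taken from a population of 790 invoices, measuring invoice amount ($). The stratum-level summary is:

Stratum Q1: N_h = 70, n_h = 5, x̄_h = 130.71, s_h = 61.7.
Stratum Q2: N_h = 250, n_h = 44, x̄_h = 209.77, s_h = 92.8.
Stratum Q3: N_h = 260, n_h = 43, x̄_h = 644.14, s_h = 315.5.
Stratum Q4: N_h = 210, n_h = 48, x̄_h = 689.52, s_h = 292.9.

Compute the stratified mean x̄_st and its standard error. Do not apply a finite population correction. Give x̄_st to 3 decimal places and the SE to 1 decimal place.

x̄_st ≈ 473.250, SE ≈ 20.1

x̄_st = Σ W_h x̄_h = (70·130.71 + 250·209.77 + 260·644.14 + 210·689.52)/790 = 473.25038
V̂(x̄_st) = Σ W_h² s_h²/n_h, with W_h = N_h/N and N = 790:
  stratum Q1: (70/790)²·61.7²/5 = 5.97781
  stratum Q2: (250/790)²·92.8²/44 = 19.6006
  stratum Q3: (260/790)²·315.5²/43 = 250.74
  stratum Q4: (210/790)²·292.9²/48 = 126.294
V̂(x̄_st) = 402.612
SE(x̄_st) = √402.612 = 20.0652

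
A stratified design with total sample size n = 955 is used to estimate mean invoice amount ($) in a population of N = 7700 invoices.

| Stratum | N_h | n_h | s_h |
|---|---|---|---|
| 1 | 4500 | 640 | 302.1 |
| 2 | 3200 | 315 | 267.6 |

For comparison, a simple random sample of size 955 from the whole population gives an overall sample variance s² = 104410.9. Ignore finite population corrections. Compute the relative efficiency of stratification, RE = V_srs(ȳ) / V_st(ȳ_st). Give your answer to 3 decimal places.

V̂(ȳ_st) = Σ W_h² s_h²/n_h, with W_h = N_h/N and N = 7700:
  stratum 1: (4500/7700)²·302.1²/640 = 48.704
  stratum 2: (3200/7700)²·267.6²/315 = 39.2627
V_st = 87.9667
V_srs = s²/n = 104410.9/955 = 109.331
Relative efficiency = V_srs / V_st = 109.331/87.9667 = 1.2429

RE ≈ 1.243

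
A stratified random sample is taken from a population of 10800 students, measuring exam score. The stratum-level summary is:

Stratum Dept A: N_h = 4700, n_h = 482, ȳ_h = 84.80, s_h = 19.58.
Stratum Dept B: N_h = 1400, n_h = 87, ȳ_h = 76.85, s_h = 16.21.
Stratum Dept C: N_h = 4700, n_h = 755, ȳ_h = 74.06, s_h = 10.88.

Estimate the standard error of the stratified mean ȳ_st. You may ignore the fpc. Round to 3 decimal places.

SE(ȳ_st) ≈ 0.481

V̂(ȳ_st) = Σ W_h² s_h²/n_h, with W_h = N_h/N and N = 10800:
  stratum Dept A: (4700/10800)²·19.58²/482 = 0.150635
  stratum Dept B: (1400/10800)²·16.21²/87 = 0.0507523
  stratum Dept C: (4700/10800)²·10.88²/755 = 0.0296933
V̂(ȳ_st) = 0.231081
SE(ȳ_st) = √0.231081 = 0.480709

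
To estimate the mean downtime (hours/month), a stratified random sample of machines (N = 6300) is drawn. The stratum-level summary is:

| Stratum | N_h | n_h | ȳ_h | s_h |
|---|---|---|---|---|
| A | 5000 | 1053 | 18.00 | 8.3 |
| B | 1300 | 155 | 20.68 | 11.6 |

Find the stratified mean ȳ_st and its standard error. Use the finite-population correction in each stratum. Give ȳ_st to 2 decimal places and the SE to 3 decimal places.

ȳ_st = Σ W_h ȳ_h = (5000·18.00 + 1300·20.68)/6300 = 18.55302
V̂(ȳ_st) = Σ W_h² (1 − n_h/N_h) s_h²/n_h, with W_h = N_h/N and N = 6300:
  stratum A: (5000/6300)²·(1 − 1053/5000)·8.3²/1053 = 0.03253
  stratum B: (1300/6300)²·(1 − 155/1300)·11.6²/155 = 0.0325576
V̂(ȳ_st) = 0.0650876
SE(ȳ_st) = √0.0650876 = 0.255123

ȳ_st ≈ 18.55, SE ≈ 0.255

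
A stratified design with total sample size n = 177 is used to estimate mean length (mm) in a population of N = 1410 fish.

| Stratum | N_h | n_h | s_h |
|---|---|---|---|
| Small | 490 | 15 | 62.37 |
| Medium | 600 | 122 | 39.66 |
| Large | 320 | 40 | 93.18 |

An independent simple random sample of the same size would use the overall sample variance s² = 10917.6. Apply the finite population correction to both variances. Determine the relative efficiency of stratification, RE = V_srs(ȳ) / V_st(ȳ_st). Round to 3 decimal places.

V̂(ȳ_st) = Σ W_h² (1 − n_h/N_h) s_h²/n_h, with W_h = N_h/N and N = 1410:
  stratum Small: (490/1410)²·(1 − 15/490)·62.37²/15 = 30.3607
  stratum Medium: (600/1410)²·(1 − 122/600)·39.66²/122 = 1.85989
  stratum Large: (320/1410)²·(1 − 40/320)·93.18²/40 = 9.78262
V_st = 42.0032
V_srs = (1 − 177/1410)·10917.6/177 = 53.9384
Relative efficiency = V_srs / V_st = 53.9384/42.0032 = 1.2841

RE ≈ 1.284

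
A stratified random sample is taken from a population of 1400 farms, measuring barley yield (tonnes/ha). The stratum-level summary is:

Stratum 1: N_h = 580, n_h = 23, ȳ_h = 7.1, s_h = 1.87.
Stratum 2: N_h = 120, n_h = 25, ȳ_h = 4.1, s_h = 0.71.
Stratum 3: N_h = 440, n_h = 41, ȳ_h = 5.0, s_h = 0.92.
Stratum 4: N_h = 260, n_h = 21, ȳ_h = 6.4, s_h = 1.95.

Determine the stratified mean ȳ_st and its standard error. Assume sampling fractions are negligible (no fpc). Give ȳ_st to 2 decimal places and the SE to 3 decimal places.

ȳ_st = Σ W_h ȳ_h = (580·7.1 + 120·4.1 + 440·5.0 + 260·6.4)/1400 = 6.05286
V̂(ȳ_st) = Σ W_h² s_h²/n_h, with W_h = N_h/N and N = 1400:
  stratum 1: (580/1400)²·1.87²/23 = 0.0260949
  stratum 2: (120/1400)²·0.71²/25 = 0.000148144
  stratum 3: (440/1400)²·0.92²/41 = 0.00203911
  stratum 4: (260/1400)²·1.95²/21 = 0.00624512
V̂(ȳ_st) = 0.0345273
SE(ȳ_st) = √0.0345273 = 0.185815

ȳ_st ≈ 6.05, SE ≈ 0.186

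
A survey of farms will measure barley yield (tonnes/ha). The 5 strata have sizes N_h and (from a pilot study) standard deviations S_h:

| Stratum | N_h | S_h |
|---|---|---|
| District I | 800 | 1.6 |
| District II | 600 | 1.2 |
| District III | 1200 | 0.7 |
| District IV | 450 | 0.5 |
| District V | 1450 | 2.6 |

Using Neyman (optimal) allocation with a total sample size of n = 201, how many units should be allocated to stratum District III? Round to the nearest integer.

25

Neyman allocation: n_h = n · N_h S_h / Σ N_i S_i, with n = 201.
  stratum District I: N_h·S_h = 800·1.6 = 1280.00
  stratum District II: N_h·S_h = 600·1.2 = 720.00
  stratum District III: N_h·S_h = 1200·0.7 = 840.00
  stratum District IV: N_h·S_h = 450·0.5 = 225.00
  stratum District V: N_h·S_h = 1450·2.6 = 3770.00
Σ N_h S_h = 6835.00
n for stratum District III = 201·840.00/6835.00 = 24.702 → 25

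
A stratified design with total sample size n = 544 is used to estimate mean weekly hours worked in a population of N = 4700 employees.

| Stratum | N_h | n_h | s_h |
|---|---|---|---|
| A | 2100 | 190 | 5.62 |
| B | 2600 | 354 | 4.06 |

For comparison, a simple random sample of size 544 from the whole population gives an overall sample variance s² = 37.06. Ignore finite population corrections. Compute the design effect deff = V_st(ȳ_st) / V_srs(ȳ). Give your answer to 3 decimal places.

deff ≈ 0.696

V̂(ȳ_st) = Σ W_h² s_h²/n_h, with W_h = N_h/N and N = 4700:
  stratum A: (2100/4700)²·5.62²/190 = 0.0331865
  stratum B: (2600/4700)²·4.06²/354 = 0.0142495
V_st = 0.047436
V_srs = s²/n = 37.06/544 = 0.068125
deff = V_st / V_srs = 0.047436/0.068125 = 0.6963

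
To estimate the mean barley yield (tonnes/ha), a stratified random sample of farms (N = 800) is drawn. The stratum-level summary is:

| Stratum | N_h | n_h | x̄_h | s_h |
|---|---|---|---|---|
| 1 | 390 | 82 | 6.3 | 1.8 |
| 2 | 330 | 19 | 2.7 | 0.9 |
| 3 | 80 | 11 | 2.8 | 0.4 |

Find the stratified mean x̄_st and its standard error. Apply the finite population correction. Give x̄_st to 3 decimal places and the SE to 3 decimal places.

x̄_st ≈ 4.465, SE ≈ 0.120

x̄_st = Σ W_h x̄_h = (390·6.3 + 330·2.7 + 80·2.8)/800 = 4.46500
V̂(x̄_st) = Σ W_h² (1 − n_h/N_h) s_h²/n_h, with W_h = N_h/N and N = 800:
  stratum 1: (390/800)²·(1 − 82/390)·1.8²/82 = 0.00741595
  stratum 2: (330/800)²·(1 − 19/330)·0.9²/19 = 0.00683637
  stratum 3: (80/800)²·(1 − 11/80)·0.4²/11 = 0.000125455
V̂(x̄_st) = 0.0143778
SE(x̄_st) = √0.0143778 = 0.119907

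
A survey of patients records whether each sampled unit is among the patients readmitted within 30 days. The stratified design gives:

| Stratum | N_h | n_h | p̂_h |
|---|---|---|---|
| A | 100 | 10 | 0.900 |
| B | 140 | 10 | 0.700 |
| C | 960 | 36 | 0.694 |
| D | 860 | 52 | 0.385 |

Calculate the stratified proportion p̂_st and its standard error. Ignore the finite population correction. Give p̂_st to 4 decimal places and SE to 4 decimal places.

p̂_st ≈ 0.5754, SE ≈ 0.0475

N = 2060; stratum weights W_h = N_h/N.
p̂_st = Σ W_h p̂_h = (100·0.900 + 140·0.700 + 960·0.694 + 860·0.385)/2060 = 0.57541
V̂(p̂_st) = Σ W_h² p̂_h(1−p̂_h)/(n_h−1):
  stratum A: (100/2060)²·0.900·0.100/9 = 2.35649e-05
  stratum B: (140/2060)²·0.700·0.300/9 = 0.00010777
  stratum C: (960/2060)²·0.694·0.306/35 = 0.00131771
  stratum D: (860/2060)²·0.385·0.615/51 = 0.000809148
V̂(p̂_st) = 0.0022582; SE = √V̂ = 0.0475205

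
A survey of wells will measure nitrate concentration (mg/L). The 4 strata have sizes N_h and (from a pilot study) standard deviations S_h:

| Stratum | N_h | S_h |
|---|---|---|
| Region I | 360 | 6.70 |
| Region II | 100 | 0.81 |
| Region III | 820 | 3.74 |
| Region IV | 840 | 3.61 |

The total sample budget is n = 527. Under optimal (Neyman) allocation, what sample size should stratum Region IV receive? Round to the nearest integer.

186

Neyman allocation: n_h = n · N_h S_h / Σ N_i S_i, with n = 527.
  stratum Region I: N_h·S_h = 360·6.70 = 2412.00
  stratum Region II: N_h·S_h = 100·0.81 = 81.00
  stratum Region III: N_h·S_h = 820·3.74 = 3066.80
  stratum Region IV: N_h·S_h = 840·3.61 = 3032.40
Σ N_h S_h = 8592.20
n for stratum Region IV = 527·3032.40/8592.20 = 185.991 → 186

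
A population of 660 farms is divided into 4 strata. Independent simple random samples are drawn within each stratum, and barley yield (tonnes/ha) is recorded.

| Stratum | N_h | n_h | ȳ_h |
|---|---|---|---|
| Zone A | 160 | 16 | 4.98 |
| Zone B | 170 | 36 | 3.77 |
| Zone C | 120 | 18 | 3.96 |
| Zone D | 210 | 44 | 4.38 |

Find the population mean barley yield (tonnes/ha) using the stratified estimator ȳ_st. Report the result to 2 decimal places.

N = Σ N_h = 660. Stratum weights W_h = N_h/N.
ȳ_st = (160·4.98 + 170·3.77 + 120·3.96 + 210·4.38) / 660 = 4.2920

ȳ_st ≈ 4.29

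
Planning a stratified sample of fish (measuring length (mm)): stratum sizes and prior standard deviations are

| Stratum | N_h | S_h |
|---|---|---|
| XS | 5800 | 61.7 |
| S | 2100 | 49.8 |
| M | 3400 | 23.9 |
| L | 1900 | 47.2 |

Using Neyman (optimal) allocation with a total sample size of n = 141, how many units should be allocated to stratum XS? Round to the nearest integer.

Neyman allocation: n_h = n · N_h S_h / Σ N_i S_i, with n = 141.
  stratum XS: N_h·S_h = 5800·61.7 = 357860.00
  stratum S: N_h·S_h = 2100·49.8 = 104580.00
  stratum M: N_h·S_h = 3400·23.9 = 81260.00
  stratum L: N_h·S_h = 1900·47.2 = 89680.00
Σ N_h S_h = 633380.00
n for stratum XS = 141·357860.00/633380.00 = 79.665 → 80

80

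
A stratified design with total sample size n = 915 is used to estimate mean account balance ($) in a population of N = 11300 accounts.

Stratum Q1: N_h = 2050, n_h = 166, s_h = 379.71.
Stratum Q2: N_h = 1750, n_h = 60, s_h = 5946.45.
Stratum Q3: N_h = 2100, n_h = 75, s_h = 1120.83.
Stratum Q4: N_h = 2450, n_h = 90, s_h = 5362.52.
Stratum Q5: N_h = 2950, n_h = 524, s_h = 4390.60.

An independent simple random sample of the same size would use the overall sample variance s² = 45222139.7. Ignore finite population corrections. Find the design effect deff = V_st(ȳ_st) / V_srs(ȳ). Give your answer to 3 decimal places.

V̂(ȳ_st) = Σ W_h² s_h²/n_h, with W_h = N_h/N and N = 11300:
  stratum Q1: (2050/11300)²·379.71²/166 = 28.5856
  stratum Q2: (1750/11300)²·5946.45²/60 = 14134.6
  stratum Q3: (2100/11300)²·1120.83²/75 = 578.495
  stratum Q4: (2450/11300)²·5362.52²/90 = 15020
  stratum Q5: (2950/11300)²·4390.60²/524 = 2507.28
V_st = 32269
V_srs = s²/n = 45222139.7/915 = 49423.1
deff = V_st / V_srs = 32269/49423.1 = 0.6529

deff ≈ 0.653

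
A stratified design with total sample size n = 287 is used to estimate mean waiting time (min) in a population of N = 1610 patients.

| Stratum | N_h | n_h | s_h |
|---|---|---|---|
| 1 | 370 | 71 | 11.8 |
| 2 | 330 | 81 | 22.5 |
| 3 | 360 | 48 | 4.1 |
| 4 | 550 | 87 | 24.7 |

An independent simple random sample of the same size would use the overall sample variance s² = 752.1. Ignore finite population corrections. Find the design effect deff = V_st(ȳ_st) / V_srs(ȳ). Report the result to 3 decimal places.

V̂(ȳ_st) = Σ W_h² s_h²/n_h, with W_h = N_h/N and N = 1610:
  stratum 1: (370/1610)²·11.8²/71 = 0.103576
  stratum 2: (330/1610)²·22.5²/81 = 0.262577
  stratum 3: (360/1610)²·4.1²/48 = 0.0175097
  stratum 4: (550/1610)²·24.7²/87 = 0.818367
V_st = 1.20203
V_srs = s²/n = 752.1/287 = 2.62056
deff = V_st / V_srs = 1.20203/2.62056 = 0.4587

deff ≈ 0.459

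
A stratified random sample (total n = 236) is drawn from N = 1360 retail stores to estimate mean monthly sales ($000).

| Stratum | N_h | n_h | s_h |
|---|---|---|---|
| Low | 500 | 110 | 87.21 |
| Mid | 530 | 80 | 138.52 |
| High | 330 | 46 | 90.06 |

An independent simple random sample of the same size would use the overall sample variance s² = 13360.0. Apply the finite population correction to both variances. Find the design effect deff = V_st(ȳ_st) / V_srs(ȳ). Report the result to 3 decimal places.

deff ≈ 1.008

V̂(ȳ_st) = Σ W_h² (1 − n_h/N_h) s_h²/n_h, with W_h = N_h/N and N = 1360:
  stratum Low: (500/1360)²·(1 − 110/500)·87.21²/110 = 7.28948
  stratum Mid: (530/1360)²·(1 − 80/530)·138.52²/80 = 30.9276
  stratum High: (330/1360)²·(1 − 46/330)·90.06²/46 = 8.9343
V_st = 47.1513
V_srs = (1 − 236/1360)·13360.0/236 = 46.7866
deff = V_st / V_srs = 47.1513/46.7866 = 1.0078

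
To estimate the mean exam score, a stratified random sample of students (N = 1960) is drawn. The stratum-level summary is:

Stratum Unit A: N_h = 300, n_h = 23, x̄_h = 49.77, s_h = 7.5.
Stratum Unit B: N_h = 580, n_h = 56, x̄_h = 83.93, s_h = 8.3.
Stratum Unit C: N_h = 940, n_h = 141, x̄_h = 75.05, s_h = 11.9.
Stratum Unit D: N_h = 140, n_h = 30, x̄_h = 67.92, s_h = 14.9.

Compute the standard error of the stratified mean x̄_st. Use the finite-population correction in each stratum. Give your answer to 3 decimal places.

SE(x̄_st) ≈ 0.613

V̂(x̄_st) = Σ W_h² (1 − n_h/N_h) s_h²/n_h, with W_h = N_h/N and N = 1960:
  stratum Unit A: (300/1960)²·(1 − 23/300)·7.5²/23 = 0.0529034
  stratum Unit B: (580/1960)²·(1 − 56/580)·8.3²/56 = 0.097323
  stratum Unit C: (940/1960)²·(1 − 141/940)·11.9²/141 = 0.196353
  stratum Unit D: (140/1960)²·(1 − 30/140)·14.9²/30 = 0.0296661
V̂(x̄_st) = 0.376245
SE(x̄_st) = √0.376245 = 0.613388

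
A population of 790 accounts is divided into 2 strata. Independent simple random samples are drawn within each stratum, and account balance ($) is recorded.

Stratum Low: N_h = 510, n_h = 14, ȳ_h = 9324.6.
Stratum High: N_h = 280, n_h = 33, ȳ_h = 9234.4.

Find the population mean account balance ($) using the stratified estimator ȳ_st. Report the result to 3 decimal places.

ȳ_st ≈ 9292.630

N = Σ N_h = 790. Stratum weights W_h = N_h/N.
ȳ_st = (510·9324.6 + 280·9234.4) / 790 = 9292.63038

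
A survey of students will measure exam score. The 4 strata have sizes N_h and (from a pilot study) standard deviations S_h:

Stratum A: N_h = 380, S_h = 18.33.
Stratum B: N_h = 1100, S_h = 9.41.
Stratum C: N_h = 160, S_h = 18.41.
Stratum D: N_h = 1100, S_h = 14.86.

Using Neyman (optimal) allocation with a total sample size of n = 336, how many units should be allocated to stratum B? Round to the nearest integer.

Neyman allocation: n_h = n · N_h S_h / Σ N_i S_i, with n = 336.
  stratum A: N_h·S_h = 380·18.33 = 6965.40
  stratum B: N_h·S_h = 1100·9.41 = 10351.00
  stratum C: N_h·S_h = 160·18.41 = 2945.60
  stratum D: N_h·S_h = 1100·14.86 = 16346.00
Σ N_h S_h = 36608.00
n for stratum B = 336·10351.00/36608.00 = 95.005 → 95

95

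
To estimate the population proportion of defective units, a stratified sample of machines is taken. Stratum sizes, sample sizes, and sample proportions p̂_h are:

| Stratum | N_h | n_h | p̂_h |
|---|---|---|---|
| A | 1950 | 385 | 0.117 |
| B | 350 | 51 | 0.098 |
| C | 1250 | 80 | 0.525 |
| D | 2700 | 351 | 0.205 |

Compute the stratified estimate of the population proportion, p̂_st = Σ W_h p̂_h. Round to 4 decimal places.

p̂_st ≈ 0.2356

N = 6250; stratum weights W_h = N_h/N.
p̂_st = Σ W_h p̂_h = (1950·0.117 + 350·0.098 + 1250·0.525 + 2700·0.205)/6250 = 0.23555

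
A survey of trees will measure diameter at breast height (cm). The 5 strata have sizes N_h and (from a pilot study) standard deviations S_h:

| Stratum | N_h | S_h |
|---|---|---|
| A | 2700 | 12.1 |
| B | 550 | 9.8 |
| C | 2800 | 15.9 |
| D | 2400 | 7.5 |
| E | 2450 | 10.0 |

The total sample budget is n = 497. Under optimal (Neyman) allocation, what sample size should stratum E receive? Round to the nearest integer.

Neyman allocation: n_h = n · N_h S_h / Σ N_i S_i, with n = 497.
  stratum A: N_h·S_h = 2700·12.1 = 32670.00
  stratum B: N_h·S_h = 550·9.8 = 5390.00
  stratum C: N_h·S_h = 2800·15.9 = 44520.00
  stratum D: N_h·S_h = 2400·7.5 = 18000.00
  stratum E: N_h·S_h = 2450·10.0 = 24500.00
Σ N_h S_h = 125080.00
n for stratum E = 497·24500.00/125080.00 = 97.350 → 97

97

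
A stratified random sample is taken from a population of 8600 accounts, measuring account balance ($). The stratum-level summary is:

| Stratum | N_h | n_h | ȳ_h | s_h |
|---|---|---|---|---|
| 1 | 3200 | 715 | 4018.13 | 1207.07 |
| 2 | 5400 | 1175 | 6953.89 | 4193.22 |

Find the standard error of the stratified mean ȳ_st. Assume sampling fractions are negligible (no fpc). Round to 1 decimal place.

SE(ȳ_st) ≈ 78.6

V̂(ȳ_st) = Σ W_h² s_h²/n_h, with W_h = N_h/N and N = 8600:
  stratum 1: (3200/8600)²·1207.07²/715 = 282.138
  stratum 2: (5400/8600)²·4193.22²/1175 = 5899.95
V̂(ȳ_st) = 6182.08
SE(ȳ_st) = √6182.08 = 78.6262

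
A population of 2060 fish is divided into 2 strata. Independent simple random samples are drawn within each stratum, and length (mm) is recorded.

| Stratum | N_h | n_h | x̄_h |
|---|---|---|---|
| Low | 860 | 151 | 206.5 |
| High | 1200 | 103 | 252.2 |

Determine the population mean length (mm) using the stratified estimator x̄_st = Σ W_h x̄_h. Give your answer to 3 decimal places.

N = Σ N_h = 2060. Stratum weights W_h = N_h/N.
x̄_st = (860·206.5 + 1200·252.2) / 2060 = 233.12136

x̄_st ≈ 233.121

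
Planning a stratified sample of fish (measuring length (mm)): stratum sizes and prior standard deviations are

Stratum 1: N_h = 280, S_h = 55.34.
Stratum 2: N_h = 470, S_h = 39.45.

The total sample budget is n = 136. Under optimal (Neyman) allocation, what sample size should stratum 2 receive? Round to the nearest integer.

Neyman allocation: n_h = n · N_h S_h / Σ N_i S_i, with n = 136.
  stratum 1: N_h·S_h = 280·55.34 = 15495.20
  stratum 2: N_h·S_h = 470·39.45 = 18541.50
Σ N_h S_h = 34036.70
n for stratum 2 = 136·18541.50/34036.70 = 74.086 → 74

74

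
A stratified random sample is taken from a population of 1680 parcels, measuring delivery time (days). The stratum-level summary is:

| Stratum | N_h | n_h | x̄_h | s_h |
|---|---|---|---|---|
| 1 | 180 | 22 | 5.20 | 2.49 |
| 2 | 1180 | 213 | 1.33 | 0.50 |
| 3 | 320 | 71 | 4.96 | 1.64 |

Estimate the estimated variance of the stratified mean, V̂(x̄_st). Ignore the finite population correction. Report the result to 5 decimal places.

V̂(x̄_st) ≈ 0.00519

V̂(x̄_st) = Σ W_h² s_h²/n_h, with W_h = N_h/N and N = 1680:
  stratum 1: (180/1680)²·2.49²/22 = 0.00323521
  stratum 2: (1180/1680)²·0.50²/213 = 0.000579036
  stratum 3: (320/1680)²·1.64²/71 = 0.00137439
V̂(x̄_st) = 0.00518864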